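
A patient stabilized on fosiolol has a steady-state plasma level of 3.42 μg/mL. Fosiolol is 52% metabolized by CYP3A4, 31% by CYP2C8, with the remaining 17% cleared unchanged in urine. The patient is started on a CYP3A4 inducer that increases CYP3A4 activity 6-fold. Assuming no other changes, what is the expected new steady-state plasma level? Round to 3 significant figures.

The CYP3A4 pathway (52% of clearance) is boosted to 6× activity: 0.52 × 6 = 3.12.
CYP2C8 (31%) and the residual 17% are unaffected.
New clearance relative to baseline: 3.12 + 0.31 + 0.17 = 3.6.
New steady-state plasma level = baseline ÷ relative clearance = 3.42 / 3.6 = 0.950 μg/mL.

0.950 μg/mL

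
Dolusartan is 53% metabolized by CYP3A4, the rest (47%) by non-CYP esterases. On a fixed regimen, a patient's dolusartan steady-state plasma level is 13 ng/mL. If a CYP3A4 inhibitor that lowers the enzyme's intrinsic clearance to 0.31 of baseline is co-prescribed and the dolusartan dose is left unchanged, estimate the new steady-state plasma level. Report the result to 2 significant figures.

20 ng/mL

CYP3A4: 0.53 × 0.31 = 0.1643
Other: 0.47 (unchanged)
New clearance relative to baseline: 0.1643 + 0.47 = 0.6343.
With dosing unchanged, steady-state plasma level scales as 1/CL: 13 / 0.6343 = 20 ng/mL.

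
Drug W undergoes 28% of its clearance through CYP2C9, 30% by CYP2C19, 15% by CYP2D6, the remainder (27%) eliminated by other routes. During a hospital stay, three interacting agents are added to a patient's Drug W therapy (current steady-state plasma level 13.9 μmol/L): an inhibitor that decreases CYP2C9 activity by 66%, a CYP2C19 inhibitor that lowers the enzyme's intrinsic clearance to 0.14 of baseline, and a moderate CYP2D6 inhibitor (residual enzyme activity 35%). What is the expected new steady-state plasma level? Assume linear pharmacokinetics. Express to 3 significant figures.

30.2 μmol/L

The CYP2C9 pathway (28% of clearance) drops to 0.34× activity: 0.28 × 0.34 = 0.0952.
The CYP2C19 pathway (30% of clearance) is reduced to 0.14× activity: 0.3 × 0.14 = 0.042.
The CYP2D6 pathway (15% of clearance) is reduced to 0.35× activity: 0.15 × 0.35 = 0.0525.
The remaining 27% of clearance is unaffected.
New clearance relative to baseline: 0.0952 + 0.042 + 0.0525 + 0.27 = 0.4597.
New steady-state plasma level = 13.9 / 0.4597 = 30.2 μmol/L (concentration scales inversely with clearance).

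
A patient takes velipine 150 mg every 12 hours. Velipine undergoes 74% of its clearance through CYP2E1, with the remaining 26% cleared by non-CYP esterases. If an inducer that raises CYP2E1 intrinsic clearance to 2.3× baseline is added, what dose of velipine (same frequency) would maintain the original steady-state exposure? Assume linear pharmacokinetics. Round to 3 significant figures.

CYP2E1: 0.74 × 2.3 = 1.702
Other: 0.26 (unchanged)
Relative clearance = 1.702 + 0.26 = 1.962.
Css,avg = (dose rate)/CL, so holding Css fixed requires dose ∝ CL: 150 × 1.962 = 294 mg.

294 mg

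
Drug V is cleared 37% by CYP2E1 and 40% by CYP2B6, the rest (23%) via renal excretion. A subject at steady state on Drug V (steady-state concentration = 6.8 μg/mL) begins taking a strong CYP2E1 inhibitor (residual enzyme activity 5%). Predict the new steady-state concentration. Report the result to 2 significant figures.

CYP2E1: 0.37 × 0.05 = 0.0185
CYP2B6: 0.4 (unchanged)
Other: 0.23 (unchanged)
CL_new/CL_old = 0.0185 + 0.4 + 0.23 = 0.6485.
With dosing unchanged, steady-state concentration scales as 1/CL: 6.8 / 0.6485 = 10 μg/mL.

10 μg/mL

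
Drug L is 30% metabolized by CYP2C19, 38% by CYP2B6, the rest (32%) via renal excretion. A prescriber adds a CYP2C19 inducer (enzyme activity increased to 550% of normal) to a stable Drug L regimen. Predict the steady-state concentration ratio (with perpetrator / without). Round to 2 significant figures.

The CYP2C19 pathway (30% of clearance) increases to 5.5× activity: 0.3 × 5.5 = 1.65.
CYP2B6 (38%) and the residual 32% are unaffected.
Relative clearance = 1.65 + 0.38 + 0.32 = 2.35.
Steady-state concentration ratio = CL_old/CL_new = 1 / 2.35 = 0.43.

0.43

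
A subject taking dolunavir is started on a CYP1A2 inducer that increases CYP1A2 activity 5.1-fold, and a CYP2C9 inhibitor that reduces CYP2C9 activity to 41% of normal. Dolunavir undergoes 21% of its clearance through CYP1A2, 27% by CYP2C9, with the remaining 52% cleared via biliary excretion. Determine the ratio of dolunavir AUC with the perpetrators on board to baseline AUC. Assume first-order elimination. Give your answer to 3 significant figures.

The CYP1A2 pathway (21% of clearance) is boosted to 5.1× activity: 0.21 × 5.1 = 1.071.
The CYP2C9 pathway (27% of clearance) drops to 0.41× activity: 0.27 × 0.41 = 0.1107.
Non-CYP routes (52%) are unchanged.
Relative clearance = 1.071 + 0.1107 + 0.52 = 1.7017.
Because AUC varies inversely with clearance, the combined effect is 1 / 1.7017 = 0.588.

0.588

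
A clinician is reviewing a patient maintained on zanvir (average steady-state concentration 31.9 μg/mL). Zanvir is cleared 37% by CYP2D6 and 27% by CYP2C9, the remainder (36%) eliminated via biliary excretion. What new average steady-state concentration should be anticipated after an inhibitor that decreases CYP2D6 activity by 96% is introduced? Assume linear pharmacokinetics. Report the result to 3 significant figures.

CYP2D6: 0.37 × 0.04 = 0.0148
CYP2C9: 0.27 (unchanged)
Other: 0.36 (unchanged)
New clearance relative to baseline: 0.0148 + 0.27 + 0.36 = 0.6448.
Average steady-state concentration ∝ 1/CL, so new value = 31.9 / 0.6448 = 49.5 μg/mL.

49.5 μg/mL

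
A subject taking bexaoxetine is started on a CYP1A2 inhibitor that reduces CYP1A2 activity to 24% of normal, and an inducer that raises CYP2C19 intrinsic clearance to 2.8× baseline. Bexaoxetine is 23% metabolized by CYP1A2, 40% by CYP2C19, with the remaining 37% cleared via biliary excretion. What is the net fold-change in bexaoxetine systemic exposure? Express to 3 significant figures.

0.647

CYP1A2: 0.23 × 0.24 = 0.0552
CYP2C19: 0.4 × 2.8 = 1.12
Other: 0.37 (unchanged)
CL_new/CL_old = 0.0552 + 1.12 + 0.37 = 1.5452.
Systemic exposure ∝ 1/CL: fold-change = 1 / 1.5452 = 0.647.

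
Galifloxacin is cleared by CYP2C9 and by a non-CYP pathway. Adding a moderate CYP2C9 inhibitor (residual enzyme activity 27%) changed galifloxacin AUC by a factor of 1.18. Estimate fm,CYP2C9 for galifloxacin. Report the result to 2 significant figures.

Call the CYP2C9 fraction fm. After the interaction, CL_new/CL_old = fm × 0.27 + (1 − fm).
AUC ratio = 1 / (new CL fraction), so new CL fraction = 1 / 1.18 = 0.8475.
fm × 0.27 + 1 − fm = 0.8475  ⇒  fm × (0.27 − 1) = −0.1525  ⇒  fm = 0.21.

0.21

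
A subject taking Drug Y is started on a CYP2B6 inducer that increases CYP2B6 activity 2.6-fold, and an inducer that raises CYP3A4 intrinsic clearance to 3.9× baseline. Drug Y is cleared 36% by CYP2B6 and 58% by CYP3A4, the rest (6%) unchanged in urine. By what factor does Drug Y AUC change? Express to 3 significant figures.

CYP2B6: 0.36 × 2.6 = 0.936
CYP3A4: 0.58 × 3.9 = 2.262
Other: 0.06 (unchanged)
Relative clearance = 0.936 + 2.262 + 0.06 = 3.258.
Because AUC varies inversely with clearance, the combined effect is 1 / 3.258 = 0.307.

0.307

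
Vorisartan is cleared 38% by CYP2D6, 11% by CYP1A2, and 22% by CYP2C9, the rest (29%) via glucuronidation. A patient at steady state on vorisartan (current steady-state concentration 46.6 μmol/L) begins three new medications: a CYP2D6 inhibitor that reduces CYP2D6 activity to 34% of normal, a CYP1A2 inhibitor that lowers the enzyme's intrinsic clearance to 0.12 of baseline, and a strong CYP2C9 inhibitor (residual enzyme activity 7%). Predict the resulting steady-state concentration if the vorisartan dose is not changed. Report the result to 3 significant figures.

The CYP2D6 pathway (38% of clearance) drops to 0.34× activity: 0.38 × 0.34 = 0.1292.
The CYP1A2 pathway (11% of clearance) is reduced to 0.12× activity: 0.11 × 0.12 = 0.0132.
The CYP2C9 pathway (22% of clearance) falls to 0.07× activity: 0.22 × 0.07 = 0.0154.
Non-CYP routes (29%) are unchanged.
New clearance relative to baseline: 0.1292 + 0.0132 + 0.0154 + 0.29 = 0.4478.
Dividing the baseline by the relative clearance: 46.6 / 0.4478 = 104 μmol/L.

104 μmol/L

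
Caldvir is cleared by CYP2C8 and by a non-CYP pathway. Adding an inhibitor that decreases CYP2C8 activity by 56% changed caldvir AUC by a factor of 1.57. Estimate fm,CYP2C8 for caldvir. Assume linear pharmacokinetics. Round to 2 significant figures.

CL'/CL = 1 / 1.57 = 0.6369
0.44·fm + (1 − fm) = 0.6369
fm = (0.6369 − 1) / (0.44 − 1) = 0.65

0.65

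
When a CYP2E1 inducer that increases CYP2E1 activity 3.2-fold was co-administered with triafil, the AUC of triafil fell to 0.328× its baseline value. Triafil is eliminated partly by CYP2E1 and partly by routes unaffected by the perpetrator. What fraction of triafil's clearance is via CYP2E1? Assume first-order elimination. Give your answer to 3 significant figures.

0.931

Let x = fm,CYP2E1. Because AUC ∝ 1/CL, relative clearance rose to 1/0.328 = 3.049.
Setting x·3.2 + (1 − x) = 3.049 and solving: x = (3.049 − 1)/(3.2 − 1) = 0.931.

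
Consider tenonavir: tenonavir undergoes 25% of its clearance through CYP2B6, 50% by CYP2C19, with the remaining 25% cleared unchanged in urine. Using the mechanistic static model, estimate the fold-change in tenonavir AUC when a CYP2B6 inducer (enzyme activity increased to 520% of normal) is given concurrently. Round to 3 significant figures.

The CYP2B6 pathway (25% of clearance) rises to 5.2× activity: 0.25 × 5.2 = 1.3.
CYP2C19 (50%) and the residual 25% are unaffected.
Relative clearance = 1.3 + 0.5 + 0.25 = 2.05.
AUC is inversely proportional to clearance, so the fold-change is 1 / 2.05 = 0.488.

0.488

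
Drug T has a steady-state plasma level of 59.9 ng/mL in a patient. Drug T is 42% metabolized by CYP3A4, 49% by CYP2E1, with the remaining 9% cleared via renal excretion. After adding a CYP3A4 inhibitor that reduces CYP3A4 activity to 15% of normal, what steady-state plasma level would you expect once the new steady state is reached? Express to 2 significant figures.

93 ng/mL

The CYP3A4 pathway (42% of clearance) falls to 0.15× activity: 0.42 × 0.15 = 0.063.
CYP2E1 (49%) and the residual 9% are unaffected.
CL_new/CL_old = 0.063 + 0.49 + 0.09 = 0.643.
With dosing unchanged, steady-state plasma level scales as 1/CL: 59.9 / 0.643 = 93 ng/mL.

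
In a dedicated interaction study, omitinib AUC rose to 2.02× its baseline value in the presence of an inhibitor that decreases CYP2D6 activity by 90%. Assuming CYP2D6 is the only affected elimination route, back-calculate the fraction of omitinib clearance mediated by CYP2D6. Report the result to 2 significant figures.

0.56

CL'/CL = 1 / 2.02 = 0.495
0.1·fm + (1 − fm) = 0.495
fm = (0.495 − 1) / (0.1 − 1) = 0.56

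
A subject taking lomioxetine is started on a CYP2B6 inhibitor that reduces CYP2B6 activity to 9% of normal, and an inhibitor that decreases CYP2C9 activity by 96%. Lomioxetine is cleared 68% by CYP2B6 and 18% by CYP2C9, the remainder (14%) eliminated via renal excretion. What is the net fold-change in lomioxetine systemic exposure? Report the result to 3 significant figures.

CYP2B6: 0.68 × 0.09 = 0.0612
CYP2C9: 0.18 × 0.04 = 0.0072
Other: 0.14 (unchanged)
CL_new/CL_old = 0.0612 + 0.0072 + 0.14 = 0.2084.
Net systemic exposure ratio = 1 / 0.2084 = 4.80.

4.80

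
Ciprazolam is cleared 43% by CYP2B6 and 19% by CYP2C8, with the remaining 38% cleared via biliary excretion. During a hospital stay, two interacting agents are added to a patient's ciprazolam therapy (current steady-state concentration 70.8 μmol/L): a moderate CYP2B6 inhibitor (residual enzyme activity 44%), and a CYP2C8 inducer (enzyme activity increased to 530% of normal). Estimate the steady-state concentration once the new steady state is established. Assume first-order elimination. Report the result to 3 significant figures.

44.9 μmol/L

The CYP2B6 pathway (43% of clearance) falls to 0.44× activity: 0.43 × 0.44 = 0.1892.
The CYP2C8 pathway (19% of clearance) rises to 5.3× activity: 0.19 × 5.3 = 1.007.
Non-CYP routes (38%) are unchanged.
New clearance relative to baseline: 0.1892 + 1.007 + 0.38 = 1.5762.
Steady-state concentration ∝ 1/CL: new value = 70.8 / 1.5762 = 44.9 μmol/L.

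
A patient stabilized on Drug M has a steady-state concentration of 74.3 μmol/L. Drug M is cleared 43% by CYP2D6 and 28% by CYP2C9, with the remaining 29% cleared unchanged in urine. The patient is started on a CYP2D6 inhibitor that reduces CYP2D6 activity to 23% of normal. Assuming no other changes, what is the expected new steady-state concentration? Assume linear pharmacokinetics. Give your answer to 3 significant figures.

The CYP2D6 pathway (43% of clearance) is reduced to 0.23× activity: 0.43 × 0.23 = 0.0989.
CYP2C9 (28%) and the residual 29% are unaffected.
Relative clearance = 0.0989 + 0.28 + 0.29 = 0.6689.
With dosing unchanged, steady-state concentration scales as 1/CL: 74.3 / 0.6689 = 111 μmol/L.

111 μmol/L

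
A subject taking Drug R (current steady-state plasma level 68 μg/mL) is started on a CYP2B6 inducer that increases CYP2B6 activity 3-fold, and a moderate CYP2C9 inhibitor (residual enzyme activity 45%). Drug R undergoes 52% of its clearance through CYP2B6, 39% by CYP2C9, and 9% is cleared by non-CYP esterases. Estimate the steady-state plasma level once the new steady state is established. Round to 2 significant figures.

37 μg/mL

CYP2B6: 0.52 × 3 = 1.56
CYP2C9: 0.39 × 0.45 = 0.1755
Other: 0.09 (unchanged)
Relative clearance = 1.56 + 0.1755 + 0.09 = 1.8255.
Steady-state plasma level ∝ 1/CL: new value = 68 / 1.8255 = 37 μg/mL.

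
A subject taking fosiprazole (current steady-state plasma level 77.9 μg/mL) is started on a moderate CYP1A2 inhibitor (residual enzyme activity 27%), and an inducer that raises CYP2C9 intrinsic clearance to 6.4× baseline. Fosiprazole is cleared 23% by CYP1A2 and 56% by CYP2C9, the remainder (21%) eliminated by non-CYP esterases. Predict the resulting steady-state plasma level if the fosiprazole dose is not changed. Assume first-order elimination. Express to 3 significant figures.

20.2 μg/mL

The CYP1A2 pathway (23% of clearance) falls to 0.27× activity: 0.23 × 0.27 = 0.0621.
The CYP2C9 pathway (56% of clearance) increases to 6.4× activity: 0.56 × 6.4 = 3.584.
Non-CYP routes (21%) are unchanged.
Relative clearance = 0.0621 + 3.584 + 0.21 = 3.8561.
Dividing the baseline by the relative clearance: 77.9 / 3.8561 = 20.2 μg/mL.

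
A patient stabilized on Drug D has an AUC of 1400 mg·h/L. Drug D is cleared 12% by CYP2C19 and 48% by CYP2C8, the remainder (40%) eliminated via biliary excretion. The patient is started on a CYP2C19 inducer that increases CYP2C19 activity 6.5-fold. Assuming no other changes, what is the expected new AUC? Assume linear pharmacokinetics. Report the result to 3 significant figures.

843 mg·h/L

CYP2C19: 0.12 × 6.5 = 0.78
CYP2C8: 0.48 (unchanged)
Other: 0.4 (unchanged)
New clearance relative to baseline: 0.78 + 0.48 + 0.4 = 1.66.
New AUC = baseline ÷ relative clearance = 1400 / 1.66 = 843 mg·h/L.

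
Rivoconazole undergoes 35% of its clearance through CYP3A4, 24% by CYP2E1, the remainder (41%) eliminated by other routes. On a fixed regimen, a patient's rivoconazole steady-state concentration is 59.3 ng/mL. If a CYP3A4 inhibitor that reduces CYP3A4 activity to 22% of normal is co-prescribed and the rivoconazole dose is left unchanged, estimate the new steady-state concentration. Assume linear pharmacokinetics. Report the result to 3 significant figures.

81.6 ng/mL

The CYP3A4 pathway (35% of clearance) drops to 0.22× activity: 0.35 × 0.22 = 0.077.
CYP2E1 (24%) and the residual 41% are unaffected.
CL_new/CL_old = 0.077 + 0.24 + 0.41 = 0.727.
Steady-state concentration ∝ 1/CL, so new value = 59.3 / 0.727 = 81.6 ng/mL.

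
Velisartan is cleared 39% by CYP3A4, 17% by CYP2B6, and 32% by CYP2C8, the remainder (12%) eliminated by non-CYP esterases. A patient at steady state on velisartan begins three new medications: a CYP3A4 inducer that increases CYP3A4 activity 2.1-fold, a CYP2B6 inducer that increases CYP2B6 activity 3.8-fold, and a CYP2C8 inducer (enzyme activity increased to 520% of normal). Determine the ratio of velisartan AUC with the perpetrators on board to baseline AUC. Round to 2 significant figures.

CYP3A4: 0.39 × 2.1 = 0.819
CYP2B6: 0.17 × 3.8 = 0.646
CYP2C8: 0.32 × 5.2 = 1.664
Other: 0.12 (unchanged)
New clearance relative to baseline: 0.819 + 0.646 + 1.664 + 0.12 = 3.249.
AUC ∝ 1/CL: fold-change = 1 / 3.249 = 0.31.

0.31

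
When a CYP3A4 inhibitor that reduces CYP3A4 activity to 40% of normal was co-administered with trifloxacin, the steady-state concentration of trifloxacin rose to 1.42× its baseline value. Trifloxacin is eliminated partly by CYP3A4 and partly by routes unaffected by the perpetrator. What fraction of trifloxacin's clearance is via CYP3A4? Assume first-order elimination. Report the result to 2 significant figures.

Write x for the fraction cleared via CYP3A4. The observed steady-state concentration change means clearance fell to 1/1.42 = 0.7042 of baseline.
Setting x·0.4 + (1 − x) = 0.7042 and solving: x = (0.7042 − 1)/(0.4 − 1) = 0.49.

0.49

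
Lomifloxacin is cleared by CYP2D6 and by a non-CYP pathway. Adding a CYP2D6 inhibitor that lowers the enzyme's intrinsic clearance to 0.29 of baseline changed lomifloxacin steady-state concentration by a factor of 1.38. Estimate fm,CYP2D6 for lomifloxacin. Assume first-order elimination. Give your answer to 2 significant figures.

0.39

CL'/CL = 1 / 1.38 = 0.7246
0.29·fm + (1 − fm) = 0.7246
fm = (0.7246 − 1) / (0.29 − 1) = 0.39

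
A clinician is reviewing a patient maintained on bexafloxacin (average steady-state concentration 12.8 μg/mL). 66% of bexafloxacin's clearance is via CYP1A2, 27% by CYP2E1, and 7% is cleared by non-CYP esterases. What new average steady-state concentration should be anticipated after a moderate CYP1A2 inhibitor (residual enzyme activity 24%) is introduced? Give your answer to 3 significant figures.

25.7 μg/mL

CYP1A2: 0.66 × 0.24 = 0.1584
CYP2E1: 0.27 (unchanged)
Other: 0.07 (unchanged)
CL_new/CL_old = 0.1584 + 0.27 + 0.07 = 0.4984.
With dosing unchanged, average steady-state concentration scales as 1/CL: 12.8 / 0.4984 = 25.7 μg/mL.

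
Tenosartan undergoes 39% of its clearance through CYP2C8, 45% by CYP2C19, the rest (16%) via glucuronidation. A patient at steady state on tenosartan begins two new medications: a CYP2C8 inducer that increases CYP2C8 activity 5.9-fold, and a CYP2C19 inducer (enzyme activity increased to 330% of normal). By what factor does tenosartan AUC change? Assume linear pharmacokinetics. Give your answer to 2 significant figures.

The CYP2C8 pathway (39% of clearance) rises to 5.9× activity: 0.39 × 5.9 = 2.301.
The CYP2C19 pathway (45% of clearance) increases to 3.3× activity: 0.45 × 3.3 = 1.485.
The remaining 16% of clearance is unaffected.
New clearance relative to baseline: 2.301 + 1.485 + 0.16 = 3.946.
Because AUC varies inversely with clearance, the combined effect is 1 / 3.946 = 0.25.

0.25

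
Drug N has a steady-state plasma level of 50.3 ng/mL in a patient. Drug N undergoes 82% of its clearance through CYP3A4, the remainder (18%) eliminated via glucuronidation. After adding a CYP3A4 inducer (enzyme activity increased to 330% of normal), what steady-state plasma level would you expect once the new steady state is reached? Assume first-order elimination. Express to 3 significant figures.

The CYP3A4 pathway (82% of clearance) increases to 3.3× activity: 0.82 × 3.3 = 2.706.
The remaining 18% of clearance is unaffected.
New clearance relative to baseline: 2.706 + 0.18 = 2.886.
Steady-state plasma level ∝ 1/CL, so new value = 50.3 / 2.886 = 17.4 ng/mL.

17.4 ng/mL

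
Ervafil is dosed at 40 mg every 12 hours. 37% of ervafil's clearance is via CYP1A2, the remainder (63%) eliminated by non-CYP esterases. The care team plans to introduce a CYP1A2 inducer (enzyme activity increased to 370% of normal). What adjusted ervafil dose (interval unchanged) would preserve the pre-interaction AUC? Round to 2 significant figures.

The CYP1A2 pathway (37% of clearance) rises to 3.7× activity: 0.37 × 3.7 = 1.369.
Non-CYP routes (63%) are unchanged.
CL_new/CL_old = 1.369 + 0.63 = 1.999.
To maintain the same steady-state level, dose must scale with clearance: new dose = 40 × 1.999 = 80 mg.

80 mg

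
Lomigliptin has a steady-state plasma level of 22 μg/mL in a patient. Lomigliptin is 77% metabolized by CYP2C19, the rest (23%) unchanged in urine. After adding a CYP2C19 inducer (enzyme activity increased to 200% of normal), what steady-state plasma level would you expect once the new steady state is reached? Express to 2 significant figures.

The CYP2C19 pathway (77% of clearance) increases to 2× activity: 0.77 × 2 = 1.54.
The remaining 23% of clearance is unaffected.
New clearance relative to baseline: 1.54 + 0.23 = 1.77.
With dosing unchanged, steady-state plasma level scales as 1/CL: 22 / 1.77 = 12 μg/mL.

12 μg/mL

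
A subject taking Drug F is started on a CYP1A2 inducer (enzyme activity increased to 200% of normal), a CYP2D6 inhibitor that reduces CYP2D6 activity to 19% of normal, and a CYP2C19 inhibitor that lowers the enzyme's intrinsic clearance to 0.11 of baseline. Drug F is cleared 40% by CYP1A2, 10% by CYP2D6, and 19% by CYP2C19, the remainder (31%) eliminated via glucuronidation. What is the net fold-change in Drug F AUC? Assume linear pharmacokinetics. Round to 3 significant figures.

0.870

The CYP1A2 pathway (40% of clearance) increases to 2× activity: 0.4 × 2 = 0.8.
The CYP2D6 pathway (10% of clearance) is reduced to 0.19× activity: 0.1 × 0.19 = 0.019.
The CYP2C19 pathway (19% of clearance) falls to 0.11× activity: 0.19 × 0.11 = 0.0209.
Non-CYP routes (31%) are unchanged.
CL_new/CL_old = 0.8 + 0.019 + 0.0209 + 0.31 = 1.1499.
Net AUC ratio = 1 / 1.1499 = 0.870.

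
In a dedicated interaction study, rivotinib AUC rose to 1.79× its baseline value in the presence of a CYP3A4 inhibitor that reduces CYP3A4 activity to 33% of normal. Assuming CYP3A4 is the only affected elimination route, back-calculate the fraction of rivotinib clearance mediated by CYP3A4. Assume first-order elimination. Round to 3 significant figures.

0.659

Call the CYP3A4 fraction fm. After the interaction, CL_new/CL_old = fm × 0.33 + (1 − fm).
AUC ratio = 1 / (new CL fraction), so new CL fraction = 1 / 1.79 = 0.5587.
fm × 0.33 + 1 − fm = 0.5587  ⇒  fm × (0.33 − 1) = −0.4413  ⇒  fm = 0.659.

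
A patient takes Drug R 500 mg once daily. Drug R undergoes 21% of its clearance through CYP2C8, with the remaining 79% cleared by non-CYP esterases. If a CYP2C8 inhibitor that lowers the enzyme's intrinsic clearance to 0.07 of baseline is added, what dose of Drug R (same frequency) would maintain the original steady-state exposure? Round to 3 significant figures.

402 mg

CYP2C8: 0.21 × 0.07 = 0.0147
Other: 0.79 (unchanged)
CL_new/CL_old = 0.0147 + 0.79 = 0.8047.
To maintain the same steady-state level, dose must scale with clearance: new dose = 500 × 0.8047 = 402 mg.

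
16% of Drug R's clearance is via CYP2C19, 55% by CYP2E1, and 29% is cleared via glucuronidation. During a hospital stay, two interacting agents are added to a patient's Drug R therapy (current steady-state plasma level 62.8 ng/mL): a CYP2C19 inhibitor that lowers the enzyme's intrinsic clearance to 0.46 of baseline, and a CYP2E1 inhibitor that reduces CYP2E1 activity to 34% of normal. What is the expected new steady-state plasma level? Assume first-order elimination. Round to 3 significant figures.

The CYP2C19 pathway (16% of clearance) is reduced to 0.46× activity: 0.16 × 0.46 = 0.0736.
The CYP2E1 pathway (55% of clearance) falls to 0.34× activity: 0.55 × 0.34 = 0.187.
Non-CYP routes (29%) are unchanged.
Relative clearance = 0.0736 + 0.187 + 0.29 = 0.5506.
New steady-state plasma level = 62.8 / 0.5506 = 114 ng/mL (concentration scales inversely with clearance).

114 ng/mL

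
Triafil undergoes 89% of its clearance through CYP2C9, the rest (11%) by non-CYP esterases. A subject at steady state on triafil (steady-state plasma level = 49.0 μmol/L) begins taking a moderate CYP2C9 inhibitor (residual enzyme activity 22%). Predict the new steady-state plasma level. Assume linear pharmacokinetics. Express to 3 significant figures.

CYP2C9: 0.89 × 0.22 = 0.1958
Other: 0.11 (unchanged)
Relative clearance = 0.1958 + 0.11 = 0.3058.
Steady-state plasma level ∝ 1/CL, so new value = 49.0 / 0.3058 = 160 μmol/L.

160 μmol/L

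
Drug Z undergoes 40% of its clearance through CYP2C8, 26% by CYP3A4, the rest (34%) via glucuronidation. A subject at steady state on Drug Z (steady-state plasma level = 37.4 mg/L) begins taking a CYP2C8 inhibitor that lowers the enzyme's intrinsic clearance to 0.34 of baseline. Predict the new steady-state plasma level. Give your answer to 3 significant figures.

The CYP2C8 pathway (40% of clearance) is reduced to 0.34× activity: 0.4 × 0.34 = 0.136.
CYP3A4 (26%) and the residual 34% are unaffected.
New clearance relative to baseline: 0.136 + 0.26 + 0.34 = 0.736.
Steady-state plasma level ∝ 1/CL, so new value = 37.4 / 0.736 = 50.8 mg/L.

50.8 mg/L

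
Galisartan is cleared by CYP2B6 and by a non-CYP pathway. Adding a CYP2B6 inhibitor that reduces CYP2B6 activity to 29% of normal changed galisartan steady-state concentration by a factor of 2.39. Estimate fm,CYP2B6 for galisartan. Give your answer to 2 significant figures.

0.82

Let fm be the CYP2B6 fraction. New clearance relative to baseline = fm × 0.29 + (1 − fm).
Steady-state concentration ratio = 1 / (new CL fraction), so new CL fraction = 1 / 2.39 = 0.4184.
fm × 0.29 + 1 − fm = 0.4184  ⇒  fm × (0.29 − 1) = −0.5816  ⇒  fm = 0.82.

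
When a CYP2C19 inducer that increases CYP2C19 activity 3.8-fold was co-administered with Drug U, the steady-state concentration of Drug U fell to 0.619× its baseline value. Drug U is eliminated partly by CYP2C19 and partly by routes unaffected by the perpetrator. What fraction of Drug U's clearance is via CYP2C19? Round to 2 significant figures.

Call the CYP2C19 fraction fm. After the interaction, CL_new/CL_old = fm × 3.8 + (1 − fm).
Steady-state concentration ratio = 1 / (new CL fraction), so new CL fraction = 1 / 0.619 = 1.616.
fm × 3.8 + 1 − fm = 1.616  ⇒  fm × (3.8 − 1) = 0.6155  ⇒  fm = 0.22.

0.22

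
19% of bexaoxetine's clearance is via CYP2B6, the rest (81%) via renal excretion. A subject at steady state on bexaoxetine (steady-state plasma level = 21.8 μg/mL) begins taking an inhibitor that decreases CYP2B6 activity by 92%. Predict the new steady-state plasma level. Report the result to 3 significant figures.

26.4 μg/mL

The CYP2B6 pathway (19% of clearance) falls to 0.08× activity: 0.19 × 0.08 = 0.0152.
Non-CYP routes (81%) are unchanged.
Relative clearance = 0.0152 + 0.81 = 0.8252.
New steady-state plasma level = baseline ÷ relative clearance = 21.8 / 0.8252 = 26.4 μg/mL.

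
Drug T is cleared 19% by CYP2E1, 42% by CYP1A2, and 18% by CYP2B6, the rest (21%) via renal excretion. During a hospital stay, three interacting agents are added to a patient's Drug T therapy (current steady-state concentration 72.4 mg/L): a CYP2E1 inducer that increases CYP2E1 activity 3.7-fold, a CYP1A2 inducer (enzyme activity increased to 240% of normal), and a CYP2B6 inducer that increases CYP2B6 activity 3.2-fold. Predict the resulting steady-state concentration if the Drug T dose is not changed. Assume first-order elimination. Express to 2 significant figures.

29 mg/L

The CYP2E1 pathway (19% of clearance) is boosted to 3.7× activity: 0.19 × 3.7 = 0.703.
The CYP1A2 pathway (42% of clearance) rises to 2.4× activity: 0.42 × 2.4 = 1.008.
The CYP2B6 pathway (18% of clearance) rises to 3.2× activity: 0.18 × 3.2 = 0.576.
Non-CYP routes (21%) are unchanged.
Relative clearance = 0.703 + 1.008 + 0.576 + 0.21 = 2.497.
Dividing the baseline by the relative clearance: 72.4 / 2.497 = 29 mg/L.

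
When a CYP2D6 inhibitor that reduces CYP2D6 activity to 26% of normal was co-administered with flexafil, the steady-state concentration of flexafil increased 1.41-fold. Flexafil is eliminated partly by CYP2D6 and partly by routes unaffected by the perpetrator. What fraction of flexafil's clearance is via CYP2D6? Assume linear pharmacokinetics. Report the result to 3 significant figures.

0.393

Let x = fm,CYP2D6. Because steady-state concentration ∝ 1/CL, relative clearance fell to 1/1.41 = 0.7092.
Only the CYP2D6 route changed, so 0.7092 = x·0.26 + (1 − x), giving x = 0.393.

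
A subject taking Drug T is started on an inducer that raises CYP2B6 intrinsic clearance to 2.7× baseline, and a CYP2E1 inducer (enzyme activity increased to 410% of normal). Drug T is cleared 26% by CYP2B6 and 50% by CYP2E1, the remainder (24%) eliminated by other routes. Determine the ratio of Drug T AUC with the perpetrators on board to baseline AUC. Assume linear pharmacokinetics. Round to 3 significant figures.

The CYP2B6 pathway (26% of clearance) is boosted to 2.7× activity: 0.26 × 2.7 = 0.702.
The CYP2E1 pathway (50% of clearance) is boosted to 4.1× activity: 0.5 × 4.1 = 2.05.
Non-CYP routes (24%) are unchanged.
New clearance relative to baseline: 0.702 + 2.05 + 0.24 = 2.992.
Net AUC ratio = 1 / 2.992 = 0.334.

0.334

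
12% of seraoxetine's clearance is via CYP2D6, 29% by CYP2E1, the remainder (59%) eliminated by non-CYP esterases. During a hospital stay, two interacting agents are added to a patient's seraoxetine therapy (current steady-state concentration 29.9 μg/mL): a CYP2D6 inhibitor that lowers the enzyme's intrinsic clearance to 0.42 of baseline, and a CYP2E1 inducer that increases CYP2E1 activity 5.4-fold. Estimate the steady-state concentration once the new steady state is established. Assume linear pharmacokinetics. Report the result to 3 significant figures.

CYP2D6: 0.12 × 0.42 = 0.0504
CYP2E1: 0.29 × 5.4 = 1.566
Other: 0.59 (unchanged)
CL_new/CL_old = 0.0504 + 1.566 + 0.59 = 2.2064.
Dividing the baseline by the relative clearance: 29.9 / 2.2064 = 13.6 μg/mL.

13.6 μg/mL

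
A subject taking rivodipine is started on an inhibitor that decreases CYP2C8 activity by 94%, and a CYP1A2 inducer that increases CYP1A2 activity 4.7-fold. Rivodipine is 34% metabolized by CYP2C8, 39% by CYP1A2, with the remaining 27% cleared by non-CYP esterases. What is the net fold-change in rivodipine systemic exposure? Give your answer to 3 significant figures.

The CYP2C8 pathway (34% of clearance) is reduced to 0.06× activity: 0.34 × 0.06 = 0.0204.
The CYP1A2 pathway (39% of clearance) rises to 4.7× activity: 0.39 × 4.7 = 1.833.
Non-CYP routes (27%) are unchanged.
New clearance relative to baseline: 0.0204 + 1.833 + 0.27 = 2.1234.
Because systemic exposure varies inversely with clearance, the combined effect is 1 / 2.1234 = 0.471.

0.471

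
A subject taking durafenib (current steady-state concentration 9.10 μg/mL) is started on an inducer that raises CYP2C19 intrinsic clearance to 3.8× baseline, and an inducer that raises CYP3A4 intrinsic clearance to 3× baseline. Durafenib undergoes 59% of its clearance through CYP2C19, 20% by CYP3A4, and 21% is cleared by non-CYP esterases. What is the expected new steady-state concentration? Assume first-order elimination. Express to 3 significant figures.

The CYP2C19 pathway (59% of clearance) increases to 3.8× activity: 0.59 × 3.8 = 2.242.
The CYP3A4 pathway (20% of clearance) rises to 3× activity: 0.2 × 3 = 0.6.
Non-CYP routes (21%) are unchanged.
CL_new/CL_old = 2.242 + 0.6 + 0.21 = 3.052.
Dividing the baseline by the relative clearance: 9.10 / 3.052 = 2.98 μg/mL.

2.98 μg/mL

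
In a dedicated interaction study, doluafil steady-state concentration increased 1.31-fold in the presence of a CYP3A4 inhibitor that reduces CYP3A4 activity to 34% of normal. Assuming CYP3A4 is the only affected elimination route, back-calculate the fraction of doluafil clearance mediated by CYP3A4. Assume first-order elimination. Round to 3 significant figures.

0.359

CL'/CL = 1 / 1.31 = 0.7634
0.34·fm + (1 − fm) = 0.7634
fm = (0.7634 − 1) / (0.34 − 1) = 0.359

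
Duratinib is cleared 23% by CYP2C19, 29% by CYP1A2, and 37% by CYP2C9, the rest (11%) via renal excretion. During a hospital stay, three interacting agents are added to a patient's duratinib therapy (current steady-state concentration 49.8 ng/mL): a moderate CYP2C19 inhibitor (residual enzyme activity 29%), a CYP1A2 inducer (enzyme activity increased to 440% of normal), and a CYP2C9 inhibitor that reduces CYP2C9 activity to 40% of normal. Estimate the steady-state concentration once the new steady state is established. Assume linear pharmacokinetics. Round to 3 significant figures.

31.1 ng/mL

The CYP2C19 pathway (23% of clearance) drops to 0.29× activity: 0.23 × 0.29 = 0.0667.
The CYP1A2 pathway (29% of clearance) rises to 4.4× activity: 0.29 × 4.4 = 1.276.
The CYP2C9 pathway (37% of clearance) drops to 0.4× activity: 0.37 × 0.4 = 0.148.
Non-CYP routes (11%) are unchanged.
Relative clearance = 0.0667 + 1.276 + 0.148 + 0.11 = 1.6007.
Dividing the baseline by the relative clearance: 49.8 / 1.6007 = 31.1 ng/mL.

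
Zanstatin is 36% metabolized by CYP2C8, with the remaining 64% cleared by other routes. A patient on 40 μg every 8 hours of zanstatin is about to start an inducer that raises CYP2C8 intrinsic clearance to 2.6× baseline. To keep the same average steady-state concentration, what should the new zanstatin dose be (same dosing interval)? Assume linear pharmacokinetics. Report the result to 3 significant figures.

63.0 μg

CYP2C8: 0.36 × 2.6 = 0.936
Other: 0.64 (unchanged)
Relative clearance = 0.936 + 0.64 = 1.576.
Css,avg = (dose rate)/CL, so holding Css fixed requires dose ∝ CL: 40 × 1.576 = 63.0 μg.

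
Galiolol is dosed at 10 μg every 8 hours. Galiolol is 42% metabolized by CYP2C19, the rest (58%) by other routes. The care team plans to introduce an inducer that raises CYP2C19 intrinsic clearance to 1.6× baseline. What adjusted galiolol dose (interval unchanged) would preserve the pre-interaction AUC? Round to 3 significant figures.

12.5 μg

The CYP2C19 pathway (42% of clearance) increases to 1.6× activity: 0.42 × 1.6 = 0.672.
The remaining 58% of clearance is unaffected.
New clearance relative to baseline: 0.672 + 0.58 = 1.252.
Exposure is unchanged when dose changes in proportion to clearance. New dose = 10 μg × 1.252 = 12.5 μg.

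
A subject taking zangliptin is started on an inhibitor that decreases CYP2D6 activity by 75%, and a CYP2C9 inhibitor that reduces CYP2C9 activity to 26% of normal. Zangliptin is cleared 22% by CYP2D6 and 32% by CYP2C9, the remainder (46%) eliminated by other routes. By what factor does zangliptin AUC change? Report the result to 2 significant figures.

1.7

CYP2D6: 0.22 × 0.25 = 0.055
CYP2C9: 0.32 × 0.26 = 0.0832
Other: 0.46 (unchanged)
New clearance relative to baseline: 0.055 + 0.0832 + 0.46 = 0.5982.
AUC ∝ 1/CL: fold-change = 1 / 0.5982 = 1.7.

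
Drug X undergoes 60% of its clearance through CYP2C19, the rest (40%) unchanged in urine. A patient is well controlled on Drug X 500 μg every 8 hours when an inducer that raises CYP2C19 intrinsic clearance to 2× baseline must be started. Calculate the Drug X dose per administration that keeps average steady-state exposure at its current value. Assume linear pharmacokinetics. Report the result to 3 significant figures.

CYP2C19: 0.6 × 2 = 1.2
Other: 0.4 (unchanged)
Relative clearance = 1.2 + 0.4 = 1.6.
Exposure is unchanged when dose changes in proportion to clearance. New dose = 500 μg × 1.6 = 800 μg.

800 μg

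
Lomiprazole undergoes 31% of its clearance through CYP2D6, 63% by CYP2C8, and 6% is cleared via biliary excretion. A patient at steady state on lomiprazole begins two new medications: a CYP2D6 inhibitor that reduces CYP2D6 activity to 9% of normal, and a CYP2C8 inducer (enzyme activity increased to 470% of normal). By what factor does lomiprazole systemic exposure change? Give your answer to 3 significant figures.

0.328

The CYP2D6 pathway (31% of clearance) drops to 0.09× activity: 0.31 × 0.09 = 0.0279.
The CYP2C8 pathway (63% of clearance) is boosted to 4.7× activity: 0.63 × 4.7 = 2.961.
The remaining 6% of clearance is unaffected.
Relative clearance = 0.0279 + 2.961 + 0.06 = 3.0489.
Because systemic exposure varies inversely with clearance, the combined effect is 1 / 3.0489 = 0.328.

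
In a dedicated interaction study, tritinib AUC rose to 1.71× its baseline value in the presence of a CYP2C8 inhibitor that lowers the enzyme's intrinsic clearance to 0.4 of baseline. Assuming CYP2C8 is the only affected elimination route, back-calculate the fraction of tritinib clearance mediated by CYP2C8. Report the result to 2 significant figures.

0.69

Call the CYP2C8 fraction fm. After the interaction, CL_new/CL_old = fm × 0.4 + (1 − fm).
AUC ratio = 1 / (new CL fraction), so new CL fraction = 1 / 1.71 = 0.5848.
fm × 0.4 + 1 − fm = 0.5848  ⇒  fm × (0.4 − 1) = −0.4152  ⇒  fm = 0.69.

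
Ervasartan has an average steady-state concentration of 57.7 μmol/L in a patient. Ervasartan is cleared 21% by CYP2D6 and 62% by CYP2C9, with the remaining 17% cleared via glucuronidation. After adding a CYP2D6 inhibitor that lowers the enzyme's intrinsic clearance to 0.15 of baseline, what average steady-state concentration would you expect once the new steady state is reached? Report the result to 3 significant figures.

70.2 μmol/L

CYP2D6: 0.21 × 0.15 = 0.0315
CYP2C9: 0.62 (unchanged)
Other: 0.17 (unchanged)
Relative clearance = 0.0315 + 0.62 + 0.17 = 0.8215.
With dosing unchanged, average steady-state concentration scales as 1/CL: 57.7 / 0.8215 = 70.2 μmol/L.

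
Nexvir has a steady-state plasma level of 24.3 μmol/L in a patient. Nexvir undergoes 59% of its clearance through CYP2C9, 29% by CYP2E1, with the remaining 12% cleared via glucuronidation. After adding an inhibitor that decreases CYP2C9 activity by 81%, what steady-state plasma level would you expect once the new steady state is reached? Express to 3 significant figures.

46.5 μmol/L

The CYP2C9 pathway (59% of clearance) is reduced to 0.19× activity: 0.59 × 0.19 = 0.1121.
CYP2E1 (29%) and the residual 12% are unaffected.
New clearance relative to baseline: 0.1121 + 0.29 + 0.12 = 0.5221.
With dosing unchanged, steady-state plasma level scales as 1/CL: 24.3 / 0.5221 = 46.5 μmol/L.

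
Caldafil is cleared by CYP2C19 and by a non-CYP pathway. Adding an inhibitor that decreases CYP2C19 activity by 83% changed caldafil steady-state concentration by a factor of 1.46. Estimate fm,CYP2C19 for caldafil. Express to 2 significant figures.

Let x = fm,CYP2C19. Because steady-state concentration ∝ 1/CL, relative clearance fell to 1/1.46 = 0.6849.
Only the CYP2C19 route changed, so 0.6849 = x·0.17 + (1 − x), giving x = 0.38.

0.38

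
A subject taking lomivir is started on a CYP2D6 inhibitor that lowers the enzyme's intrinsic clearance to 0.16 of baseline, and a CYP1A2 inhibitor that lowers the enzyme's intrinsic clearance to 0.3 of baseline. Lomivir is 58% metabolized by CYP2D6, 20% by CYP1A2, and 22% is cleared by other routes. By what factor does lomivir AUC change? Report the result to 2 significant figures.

2.7

The CYP2D6 pathway (58% of clearance) falls to 0.16× activity: 0.58 × 0.16 = 0.0928.
The CYP1A2 pathway (20% of clearance) drops to 0.3× activity: 0.2 × 0.3 = 0.06.
The remaining 22% of clearance is unaffected.
New clearance relative to baseline: 0.0928 + 0.06 + 0.22 = 0.3728.
Net AUC ratio = 1 / 0.3728 = 2.7.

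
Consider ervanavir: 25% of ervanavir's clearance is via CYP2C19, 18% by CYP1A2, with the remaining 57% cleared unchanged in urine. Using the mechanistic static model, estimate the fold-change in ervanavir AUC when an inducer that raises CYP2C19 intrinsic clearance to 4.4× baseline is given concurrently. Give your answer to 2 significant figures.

The CYP2C19 pathway (25% of clearance) increases to 4.4× activity: 0.25 × 4.4 = 1.1.
CYP1A2 (18%) and the residual 57% are unaffected.
CL_new/CL_old = 1.1 + 0.18 + 0.57 = 1.85.
AUC ratio = CL_old/CL_new = 1 / 1.85 = 0.54.

0.54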